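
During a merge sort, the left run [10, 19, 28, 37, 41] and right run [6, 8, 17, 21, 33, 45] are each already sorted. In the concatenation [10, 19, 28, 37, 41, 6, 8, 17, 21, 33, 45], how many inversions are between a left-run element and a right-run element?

There are 19 split inversions.

Count, for every r in R, how many entries of L exceed r:
r = 6: 10, 19, 28, 37, 41 → 5
r = 8: 10, 19, 28, 37, 41 → 5
r = 17: 19, 28, 37, 41 → 4
r = 21: 28, 37, 41 → 3
r = 33: 37, 41 → 2
r = 45: none → 0
Cross-inversions: 5 + 5 + 4 + 3 + 2 + 0 = 19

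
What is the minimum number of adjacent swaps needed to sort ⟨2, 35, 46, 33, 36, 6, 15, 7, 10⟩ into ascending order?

21 adjacent swaps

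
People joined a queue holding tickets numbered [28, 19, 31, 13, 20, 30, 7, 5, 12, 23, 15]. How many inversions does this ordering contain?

There are 35 out-of-order pairs.

Count, for each position, how many later elements it exceeds:
28 → 19, 13, 20, 7, 5, 12, 23, 15 → 8
19 → 13, 7, 5, 12, 15 → 5
31 → 13, 20, 30, 7, 5, 12, 23, 15 → 8
13 → 7, 5, 12 → 3
20 → 7, 5, 12, 15 → 4
30 → 7, 5, 12, 23, 15 → 5
7 → 5 → 1
5 → none → 0
12 → none → 0
23 → 15 → 1
15 → none → 0
Sum: 8 + 5 + 8 + 3 + 4 + 5 + 1 + 0 + 0 + 1 + 0 = 35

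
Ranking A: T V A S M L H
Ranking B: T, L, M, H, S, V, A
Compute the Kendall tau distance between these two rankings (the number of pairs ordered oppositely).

Assign each item its position (1..7) in the first ordering, then rewrite the second ordering as that position sequence:
positions: T→1, V→2, A→3, S→4, M→5, L→6, H→7
second ordering as positions: [1, 6, 5, 7, 4, 2, 3]
Discordant pairs = inversions in this position sequence.
1: 0
6: 5, 4, 2, 3 → 4
5: 4, 2, 3 → 3
7: 4, 2, 3 → 3
4: 2, 3 → 2
2: 0
3: 0
Total: 0 + 4 + 3 + 3 + 2 + 0 + 0 = 12

12 discordant pairs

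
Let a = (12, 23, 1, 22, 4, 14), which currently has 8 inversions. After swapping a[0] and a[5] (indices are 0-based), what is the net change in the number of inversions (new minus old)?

Positions 0 and 5 hold 12 and 14; after swapping, the array is [14, 23, 1, 22, 4, 12].
Sweep left to right; for each value list the smaller values that follow it:
14: 3
23: 4
1: 0
22: 2
4: 0
12: 0
Sum: 3 + 4 + 0 + 2 + 0 + 0 = 9
Change: 9 − 8 = +1

+1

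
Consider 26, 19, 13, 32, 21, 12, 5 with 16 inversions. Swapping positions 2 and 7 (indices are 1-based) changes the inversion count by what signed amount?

Positions 2 and 7 hold 19 and 5; after swapping, the array is [26, 5, 13, 32, 21, 12, 19].
Count, for each position, how many later elements it exceeds:
26: 5
5: 0
13: 1
32: 3
21: 2
12: 0
19: 0
Sum: 5 + 0 + 1 + 3 + 2 + 0 + 0 = 11
Change: 11 − 16 = -5

-5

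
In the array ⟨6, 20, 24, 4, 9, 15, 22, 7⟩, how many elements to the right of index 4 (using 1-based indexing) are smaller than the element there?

0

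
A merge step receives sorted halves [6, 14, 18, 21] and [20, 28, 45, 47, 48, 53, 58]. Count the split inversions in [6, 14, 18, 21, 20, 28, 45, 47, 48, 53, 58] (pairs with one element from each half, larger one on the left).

Split inversions: 1

For each element r of the right run, count left-run elements greater than r:
r = 20: 21 → 1
r = 28: none → 0
r = 45: none → 0
r = 47: none → 0
r = 48: none → 0
r = 53: none → 0
r = 58: none → 0
Cross-inversions: 1 + 0 + 0 + 0 + 0 + 0 + 0 = 1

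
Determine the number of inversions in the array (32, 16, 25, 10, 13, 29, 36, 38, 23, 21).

Count, for each position, how many later elements it exceeds:
32: 7
16: 2
25: 4
10: 0
13: 0
29: 2
36: 2
38: 2
23: 1
21: 0
Sum: 7 + 2 + 4 + 0 + 0 + 2 + 2 + 2 + 1 + 0 = 20

20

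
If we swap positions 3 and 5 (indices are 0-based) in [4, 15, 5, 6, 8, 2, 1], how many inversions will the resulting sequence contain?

Inversions: 13

Positions 3 and 5 hold 6 and 2; after swapping, the array is [4, 15, 5, 2, 8, 6, 1].
For each element, count later entries that are smaller:
4: 2
15: 5
5: 2
2: 1
8: 2
6: 1
1: 0
Sum: 2 + 5 + 2 + 1 + 2 + 1 + 0 = 13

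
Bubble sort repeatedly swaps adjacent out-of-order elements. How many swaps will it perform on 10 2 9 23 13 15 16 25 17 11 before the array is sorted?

The minimum number of adjacent swaps to sort an array equals its inversion count, since every such swap removes exactly one inversion.
Count inversions — for each element, later elements that are smaller:
10: 2, 9 → 2
2: none → 0
9: none → 0
23: 13, 15, 16, 17, 11 → 5
13: 11 → 1
15: 11 → 1
16: 11 → 1
25: 17, 11 → 2
17: 11 → 1
11: none → 0
Total inversions: 2 + 0 + 0 + 5 + 1 + 1 + 1 + 2 + 1 + 0 = 13

There are 13 adjacent swaps.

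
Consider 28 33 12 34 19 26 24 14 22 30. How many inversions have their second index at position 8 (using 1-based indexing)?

The element at index 8 is 14.
Elements before it: 28, 33, 12, 34, 19, 26, 24
Those larger than 14: 28, 33, 34, 19, 26, 24

6 such elements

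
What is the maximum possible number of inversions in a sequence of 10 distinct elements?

45 inversions

A reversed (strictly descending) arrangement makes every pair an inversion, giving C(10, 2) inversions.
C(10, 2) = 10·9/2 = 45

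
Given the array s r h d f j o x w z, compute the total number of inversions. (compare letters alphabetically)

Sweep left to right; for each value list the smaller values that follow it:
s → r, h, d, f, j, o → 6
r → h, d, f, j, o → 5
h → d, f → 2
d → none → 0
f → none → 0
j → none → 0
o → none → 0
x → w → 1
w → none → 0
z → none → 0
Sum: 6 + 5 + 2 + 0 + 0 + 0 + 0 + 1 + 0 + 0 = 14

Inversions: 14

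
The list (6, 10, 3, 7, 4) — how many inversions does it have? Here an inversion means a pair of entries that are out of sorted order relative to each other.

6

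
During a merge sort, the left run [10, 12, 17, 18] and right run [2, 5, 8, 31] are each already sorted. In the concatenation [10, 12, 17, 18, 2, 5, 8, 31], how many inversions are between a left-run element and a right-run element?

There are 12 split inversions.

Take each right-half value and tally the left-half values above it:
r = 2: 10, 12, 17, 18 → 4
r = 5: 10, 12, 17, 18 → 4
r = 8: 10, 12, 17, 18 → 4
r = 31: none → 0
Cross-inversions: 4 + 4 + 4 + 0 = 12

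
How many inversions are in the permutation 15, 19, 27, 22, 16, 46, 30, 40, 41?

Element-by-element contributions:
15 → none → 0
19 → 16 → 1
27 → 22, 16 → 2
22 → 16 → 1
16 → none → 0
46 → 30, 40, 41 → 3
30 → none → 0
40 → none → 0
41 → none → 0
Sum: 0 + 1 + 2 + 1 + 0 + 3 + 0 + 0 + 0 = 7

7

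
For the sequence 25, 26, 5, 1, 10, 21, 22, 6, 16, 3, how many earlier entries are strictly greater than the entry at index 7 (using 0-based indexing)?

5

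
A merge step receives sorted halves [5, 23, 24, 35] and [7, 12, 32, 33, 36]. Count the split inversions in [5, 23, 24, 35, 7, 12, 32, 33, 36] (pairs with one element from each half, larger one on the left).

Take each right-half value and tally the left-half values above it:
r = 7: 23, 24, 35 → 3
r = 12: 23, 24, 35 → 3
r = 32: 35 → 1
r = 33: 35 → 1
r = 36: none → 0
Cross-inversions: 3 + 3 + 1 + 1 + 0 = 8

8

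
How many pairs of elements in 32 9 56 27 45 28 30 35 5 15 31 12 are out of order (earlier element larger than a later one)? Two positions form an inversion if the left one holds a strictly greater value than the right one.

40

Count, for each position, how many later elements it exceeds:
32: 8
9: 1
56: 9
27: 3
45: 7
28: 3
30: 3
35: 4
5: 0
15: 1
31: 1
12: 0
Sum: 8 + 1 + 9 + 3 + 7 + 3 + 3 + 4 + 0 + 1 + 1 + 0 = 40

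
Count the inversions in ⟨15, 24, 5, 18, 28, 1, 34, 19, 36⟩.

Sweep left to right; for each value list the smaller values that follow it:
15: 2
24: 4
5: 1
18: 1
28: 2
1: 0
34: 1
19: 0
36: 0
Sum: 2 + 4 + 1 + 1 + 2 + 0 + 1 + 0 + 0 = 11

11 out-of-order pairs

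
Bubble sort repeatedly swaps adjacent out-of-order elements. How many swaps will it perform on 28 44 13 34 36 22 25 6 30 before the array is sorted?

There are 22 swaps.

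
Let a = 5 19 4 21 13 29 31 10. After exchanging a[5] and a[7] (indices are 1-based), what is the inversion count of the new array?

12

Positions 5 and 7 hold 13 and 31; after swapping, the array is [5, 19, 4, 21, 31, 29, 13, 10].
Sweep left to right; for each value list the smaller values that follow it:
5 → 4 → 1
19 → 4, 13, 10 → 3
4 → none → 0
21 → 13, 10 → 2
31 → 29, 13, 10 → 3
29 → 13, 10 → 2
13 → 10 → 1
10 → none → 0
Sum: 1 + 3 + 0 + 2 + 3 + 2 + 1 + 0 = 12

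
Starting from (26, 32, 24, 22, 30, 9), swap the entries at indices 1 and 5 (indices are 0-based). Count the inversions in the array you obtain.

Positions 1 and 5 hold 32 and 9; after swapping, the array is [26, 9, 24, 22, 30, 32].
For each element, count later entries that are smaller:
26: 3
9: 0
24: 1
22: 0
30: 0
32: 0
Sum: 3 + 0 + 1 + 0 + 0 + 0 = 4

4 inversions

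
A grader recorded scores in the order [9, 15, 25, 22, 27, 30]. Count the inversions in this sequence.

Listing every pair i<j with a[i]>a[j] (using 1-based positions):
(3,4): 25 > 22
That's 1 pair.

1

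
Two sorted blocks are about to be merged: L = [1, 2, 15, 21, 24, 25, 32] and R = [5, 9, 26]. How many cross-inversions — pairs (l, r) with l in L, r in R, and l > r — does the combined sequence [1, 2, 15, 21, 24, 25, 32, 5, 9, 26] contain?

11

Take each right-half value and tally the left-half values above it:
r = 5: 15, 21, 24, 25, 32 → 5
r = 9: 15, 21, 24, 25, 32 → 5
r = 26: 32 → 1
Cross-inversions: 5 + 5 + 1 = 11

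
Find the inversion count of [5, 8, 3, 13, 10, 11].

4 inversions

Count, for each position, how many later elements it exceeds:
5 → 3 → 1
8 → 3 → 1
3 → none → 0
13 → 10, 11 → 2
10 → none → 0
11 → none → 0
Sum: 1 + 1 + 0 + 2 + 0 + 0 = 4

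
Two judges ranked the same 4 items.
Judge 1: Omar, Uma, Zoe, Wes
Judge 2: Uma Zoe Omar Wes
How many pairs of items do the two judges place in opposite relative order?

2

Assign each item its position (1..4) in the first ordering, then rewrite the second ordering as that position sequence:
positions: Omar→1, Uma→2, Zoe→3, Wes→4
second ordering as positions: [2, 3, 1, 4]
Discordant pairs = inversions in this position sequence.
2: 1 → 1
3: 1 → 1
1: 0
4: 0
Total: 1 + 1 + 0 + 0 = 2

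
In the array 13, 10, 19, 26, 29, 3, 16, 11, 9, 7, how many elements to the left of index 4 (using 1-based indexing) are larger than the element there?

The element at index 4 is 26.
Elements before it: 13, 10, 19
None of them are larger than 26.

0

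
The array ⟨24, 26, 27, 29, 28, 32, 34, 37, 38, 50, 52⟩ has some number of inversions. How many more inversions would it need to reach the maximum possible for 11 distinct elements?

Maximum inversions for 11 distinct elements is C(11, 2) = 11·10/2 = 55.
Current inversions — for each element, count later smaller elements:
24: 0
26: 0
27: 0
29: 1
28: 0
32: 0
34: 0
37: 0
38: 0
50: 0
52: 0
Current total: 0 + 0 + 0 + 1 + 0 + 0 + 0 + 0 + 0 + 0 + 0 = 1
Shortfall: 55 − 1 = 54

54 inversions short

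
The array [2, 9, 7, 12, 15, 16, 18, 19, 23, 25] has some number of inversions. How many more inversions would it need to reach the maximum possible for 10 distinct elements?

Maximum inversions for 10 distinct elements is C(10, 2) = 10·9/2 = 45.
Current inversions — for each element, count later smaller elements:
2: 0
9: 1
7: 0
12: 0
15: 0
16: 0
18: 0
19: 0
23: 0
25: 0
Current total: 0 + 1 + 0 + 0 + 0 + 0 + 0 + 0 + 0 + 0 = 1
Shortfall: 45 − 1 = 44

44 inversions short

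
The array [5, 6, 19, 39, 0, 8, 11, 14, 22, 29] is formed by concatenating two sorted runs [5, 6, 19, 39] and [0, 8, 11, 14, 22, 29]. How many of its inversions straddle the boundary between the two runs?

12 cross-inversions

For each element r of the right run, count left-run elements greater than r:
r = 0: 5, 6, 19, 39 → 4
r = 8: 19, 39 → 2
r = 11: 19, 39 → 2
r = 14: 19, 39 → 2
r = 22: 39 → 1
r = 29: 39 → 1
Cross-inversions: 4 + 2 + 2 + 2 + 1 + 1 = 12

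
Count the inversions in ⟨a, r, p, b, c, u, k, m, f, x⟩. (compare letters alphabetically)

There are 16 inversions.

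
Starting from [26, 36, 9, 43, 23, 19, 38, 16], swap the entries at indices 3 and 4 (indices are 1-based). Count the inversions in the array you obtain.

17 inversions

Positions 3 and 4 hold 9 and 43; after swapping, the array is [26, 36, 43, 9, 23, 19, 38, 16].
Count, for each position, how many later elements it exceeds:
26 → 9, 23, 19, 16 → 4
36 → 9, 23, 19, 16 → 4
43 → 9, 23, 19, 38, 16 → 5
9 → none → 0
23 → 19, 16 → 2
19 → 16 → 1
38 → 16 → 1
16 → none → 0
Sum: 4 + 4 + 5 + 0 + 2 + 1 + 1 + 0 = 17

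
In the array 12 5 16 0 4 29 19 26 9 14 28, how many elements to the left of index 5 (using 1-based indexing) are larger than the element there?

3

The element at index 5 is 4.
Elements before it: 12, 5, 16, 0
Those larger than 4: 12, 5, 16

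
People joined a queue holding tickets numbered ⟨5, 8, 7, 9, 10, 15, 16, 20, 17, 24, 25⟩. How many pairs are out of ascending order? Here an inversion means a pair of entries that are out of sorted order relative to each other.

Inversions: 2

For each element, count later entries that are smaller:
5 → none → 0
8 → 7 → 1
7 → none → 0
9 → none → 0
10 → none → 0
15 → none → 0
16 → none → 0
20 → 17 → 1
17 → none → 0
24 → none → 0
25 → none → 0
Sum: 0 + 1 + 0 + 0 + 0 + 0 + 0 + 1 + 0 + 0 + 0 = 2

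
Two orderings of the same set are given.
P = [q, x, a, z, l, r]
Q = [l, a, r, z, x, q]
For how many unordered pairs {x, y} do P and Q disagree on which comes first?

12

Assign each item its position (1..6) in the first ordering, then rewrite the second ordering as that position sequence:
positions: q→1, x→2, a→3, z→4, l→5, r→6
second ordering as positions: [5, 3, 6, 4, 2, 1]
Discordant pairs = inversions in this position sequence.
5: 3, 4, 2, 1 → 4
3: 2, 1 → 2
6: 4, 2, 1 → 3
4: 2, 1 → 2
2: 1 → 1
1: 0
Total: 4 + 2 + 3 + 2 + 1 + 0 = 12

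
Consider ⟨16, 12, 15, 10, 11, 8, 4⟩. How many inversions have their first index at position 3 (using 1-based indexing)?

4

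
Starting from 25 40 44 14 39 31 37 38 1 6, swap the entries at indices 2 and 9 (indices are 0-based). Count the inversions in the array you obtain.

Positions 2 and 9 hold 44 and 6; after swapping, the array is [25, 40, 6, 14, 39, 31, 37, 38, 1, 44].
Count, for each position, how many later elements it exceeds:
25: 3
40: 7
6: 1
14: 1
39: 4
31: 1
37: 1
38: 1
1: 0
44: 0
Sum: 3 + 7 + 1 + 1 + 4 + 1 + 1 + 1 + 0 + 0 = 19

19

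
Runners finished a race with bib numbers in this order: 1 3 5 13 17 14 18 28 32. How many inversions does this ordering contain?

1 out-of-order pair

Element-by-element contributions:
1: 0
3: 0
5: 0
13: 0
17: 1
14: 0
18: 0
28: 0
32: 0
Sum: 0 + 0 + 0 + 0 + 1 + 0 + 0 + 0 + 0 = 1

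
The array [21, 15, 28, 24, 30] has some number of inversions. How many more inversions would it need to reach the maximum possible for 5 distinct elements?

8

Maximum inversions for 5 distinct elements is C(5, 2) = 5·4/2 = 10.
Current inversions — for each element, count later smaller elements:
21: 1
15: 0
28: 1
24: 0
30: 0
Current total: 1 + 0 + 1 + 0 + 0 = 2
Shortfall: 10 − 2 = 8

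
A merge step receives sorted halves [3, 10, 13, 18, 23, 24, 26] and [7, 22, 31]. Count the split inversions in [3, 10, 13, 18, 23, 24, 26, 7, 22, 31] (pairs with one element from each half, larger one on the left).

9 cross-inversions

For each element r of the right run, count left-run elements greater than r:
r = 7: 10, 13, 18, 23, 24, 26 → 6
r = 22: 23, 24, 26 → 3
r = 31: none → 0
Cross-inversions: 6 + 3 + 0 = 9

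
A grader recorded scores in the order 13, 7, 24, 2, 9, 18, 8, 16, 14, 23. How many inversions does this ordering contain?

There are 17 inversions.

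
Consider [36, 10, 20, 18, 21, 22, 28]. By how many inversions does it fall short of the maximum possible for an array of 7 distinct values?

Maximum inversions for 7 distinct elements is C(7, 2) = 7·6/2 = 21.
Current inversions — for each element, count later smaller elements:
36: 6
10: 0
20: 1
18: 0
21: 0
22: 0
28: 0
Current total: 6 + 0 + 1 + 0 + 0 + 0 + 0 = 7
Shortfall: 21 − 7 = 14

14 inversions short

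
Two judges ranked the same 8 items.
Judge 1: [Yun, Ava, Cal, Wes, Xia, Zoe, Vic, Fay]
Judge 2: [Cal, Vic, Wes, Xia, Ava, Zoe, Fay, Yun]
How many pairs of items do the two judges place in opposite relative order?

Assign each item its position (1..8) in the first ordering, then rewrite the second ordering as that position sequence:
positions: Yun→1, Ava→2, Cal→3, Wes→4, Xia→5, Zoe→6, Vic→7, Fay→8
second ordering as positions: [3, 7, 4, 5, 2, 6, 8, 1]
Discordant pairs = inversions in this position sequence.
3: 2, 1 → 2
7: 4, 5, 2, 6, 1 → 5
4: 2, 1 → 2
5: 2, 1 → 2
2: 1 → 1
6: 1 → 1
8: 1 → 1
1: 0
Total: 2 + 5 + 2 + 2 + 1 + 1 + 1 + 0 = 14

Discordant pairs: 14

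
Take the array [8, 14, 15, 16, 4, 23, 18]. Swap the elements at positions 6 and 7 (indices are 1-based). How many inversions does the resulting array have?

Positions 6 and 7 hold 23 and 18; after swapping, the array is [8, 14, 15, 16, 4, 18, 23].
Sweep left to right; for each value list the smaller values that follow it:
8 → 4 → 1
14 → 4 → 1
15 → 4 → 1
16 → 4 → 1
4 → none → 0
18 → none → 0
23 → none → 0
Sum: 1 + 1 + 1 + 1 + 0 + 0 + 0 = 4

Inversions: 4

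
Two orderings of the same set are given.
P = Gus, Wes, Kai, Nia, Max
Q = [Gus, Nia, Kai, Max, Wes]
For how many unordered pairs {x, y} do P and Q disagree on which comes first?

Assign each item its position (1..5) in the first ordering, then rewrite the second ordering as that position sequence:
positions: Gus→1, Wes→2, Kai→3, Nia→4, Max→5
second ordering as positions: [1, 4, 3, 5, 2]
Discordant pairs = inversions in this position sequence.
1: 0
4: 3, 2 → 2
3: 2 → 1
5: 2 → 1
2: 0
Total: 0 + 2 + 1 + 1 + 0 = 4

4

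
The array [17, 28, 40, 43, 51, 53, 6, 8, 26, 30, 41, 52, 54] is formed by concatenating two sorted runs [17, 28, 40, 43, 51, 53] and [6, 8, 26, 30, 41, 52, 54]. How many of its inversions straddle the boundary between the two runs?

Cross-inversions: 25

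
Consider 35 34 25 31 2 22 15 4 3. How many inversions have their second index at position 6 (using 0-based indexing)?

5 such elements

The element at index 6 is 15.
Elements before it: 35, 34, 25, 31, 2, 22
Those larger than 15: 35, 34, 25, 31, 22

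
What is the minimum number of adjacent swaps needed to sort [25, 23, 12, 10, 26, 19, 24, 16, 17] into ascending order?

21 swaps

The minimum number of adjacent swaps to sort an array equals its inversion count, since every such swap removes exactly one inversion.
Count inversions — for each element, later elements that are smaller:
25: 23, 12, 10, 19, 24, 16, 17 → 7
23: 12, 10, 19, 16, 17 → 5
12: 10 → 1
10: none → 0
26: 19, 24, 16, 17 → 4
19: 16, 17 → 2
24: 16, 17 → 2
16: none → 0
17: none → 0
Total inversions: 7 + 5 + 1 + 0 + 4 + 2 + 2 + 0 + 0 = 21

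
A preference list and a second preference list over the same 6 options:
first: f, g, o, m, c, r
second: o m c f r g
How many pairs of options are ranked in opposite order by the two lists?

7

Assign each item its position (1..6) in the first ordering, then rewrite the second ordering as that position sequence:
positions: f→1, g→2, o→3, m→4, c→5, r→6
second ordering as positions: [3, 4, 5, 1, 6, 2]
Discordant pairs = inversions in this position sequence.
3: 1, 2 → 2
4: 1, 2 → 2
5: 1, 2 → 2
1: 0
6: 2 → 1
2: 0
Total: 2 + 2 + 2 + 0 + 1 + 0 = 7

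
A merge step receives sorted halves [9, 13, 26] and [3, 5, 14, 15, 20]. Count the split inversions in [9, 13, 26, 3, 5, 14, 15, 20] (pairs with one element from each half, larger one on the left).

9 cross-inversions

Take each right-half value and tally the left-half values above it:
r = 3: 9, 13, 26 → 3
r = 5: 9, 13, 26 → 3
r = 14: 26 → 1
r = 15: 26 → 1
r = 20: 26 → 1
Cross-inversions: 3 + 3 + 1 + 1 + 1 = 9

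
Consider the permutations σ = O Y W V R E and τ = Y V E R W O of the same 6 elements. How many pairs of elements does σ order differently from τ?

Assign each item its position (1..6) in the first ordering, then rewrite the second ordering as that position sequence:
positions: O→1, Y→2, W→3, V→4, R→5, E→6
second ordering as positions: [2, 4, 6, 5, 3, 1]
Discordant pairs = inversions in this position sequence.
2: 1 → 1
4: 3, 1 → 2
6: 5, 3, 1 → 3
5: 3, 1 → 2
3: 1 → 1
1: 0
Total: 1 + 2 + 3 + 2 + 1 + 0 = 9

9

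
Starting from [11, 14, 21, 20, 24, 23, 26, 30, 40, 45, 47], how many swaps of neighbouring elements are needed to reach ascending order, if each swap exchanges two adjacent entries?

There are 2 swaps.

Each adjacent swap fixes exactly one inversion, so the minimum swap count equals the number of inversions.
Count inversions — for each element, later elements that are smaller:
11: none → 0
14: none → 0
21: 20 → 1
20: none → 0
24: 23 → 1
23: none → 0
26: none → 0
30: none → 0
40: none → 0
45: none → 0
47: none → 0
Total inversions: 0 + 0 + 1 + 0 + 1 + 0 + 0 + 0 + 0 + 0 + 0 = 2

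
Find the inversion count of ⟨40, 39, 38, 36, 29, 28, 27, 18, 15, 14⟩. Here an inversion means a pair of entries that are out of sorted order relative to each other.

45 out-of-order pairs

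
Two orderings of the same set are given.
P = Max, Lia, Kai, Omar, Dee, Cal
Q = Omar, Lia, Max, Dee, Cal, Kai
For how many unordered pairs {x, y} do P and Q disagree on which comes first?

Assign each item its position (1..6) in the first ordering, then rewrite the second ordering as that position sequence:
positions: Max→1, Lia→2, Kai→3, Omar→4, Dee→5, Cal→6
second ordering as positions: [4, 2, 1, 5, 6, 3]
Discordant pairs = inversions in this position sequence.
4: 2, 1, 3 → 3
2: 1 → 1
1: 0
5: 3 → 1
6: 3 → 1
3: 0
Total: 3 + 1 + 0 + 1 + 1 + 0 = 6

6 disagreeing pairs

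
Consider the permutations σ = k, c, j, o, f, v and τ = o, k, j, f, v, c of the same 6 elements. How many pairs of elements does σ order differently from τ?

6

Assign each item its position (1..6) in the first ordering, then rewrite the second ordering as that position sequence:
positions: k→1, c→2, j→3, o→4, f→5, v→6
second ordering as positions: [4, 1, 3, 5, 6, 2]
Discordant pairs = inversions in this position sequence.
4: 1, 3, 2 → 3
1: 0
3: 2 → 1
5: 2 → 1
6: 2 → 1
2: 0
Total: 3 + 0 + 1 + 1 + 1 + 0 = 6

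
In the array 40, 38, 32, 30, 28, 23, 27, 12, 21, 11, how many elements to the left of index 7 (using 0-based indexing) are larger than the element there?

The element at index 7 is 12.
Elements before it: 40, 38, 32, 30, 28, 23, 27
Those larger than 12: 40, 38, 32, 30, 28, 23, 27

7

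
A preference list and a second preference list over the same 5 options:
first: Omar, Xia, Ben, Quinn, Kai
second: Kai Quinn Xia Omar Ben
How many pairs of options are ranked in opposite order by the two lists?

Pairs: 8

Assign each item its position (1..5) in the first ordering, then rewrite the second ordering as that position sequence:
positions: Omar→1, Xia→2, Ben→3, Quinn→4, Kai→5
second ordering as positions: [5, 4, 2, 1, 3]
Discordant pairs = inversions in this position sequence.
5: 4, 2, 1, 3 → 4
4: 2, 1, 3 → 3
2: 1 → 1
1: 0
3: 0
Total: 4 + 3 + 1 + 0 + 0 = 8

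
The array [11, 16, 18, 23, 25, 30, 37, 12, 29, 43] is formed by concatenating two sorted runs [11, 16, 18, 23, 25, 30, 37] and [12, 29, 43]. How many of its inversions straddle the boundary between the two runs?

8 split inversions

For each element r of the right run, count left-run elements greater than r:
r = 12: 16, 18, 23, 25, 30, 37 → 6
r = 29: 30, 37 → 2
r = 43: none → 0
Cross-inversions: 6 + 2 + 0 = 8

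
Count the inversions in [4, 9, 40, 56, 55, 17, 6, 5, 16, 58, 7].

Count, for each position, how many later elements it exceeds:
4 → none → 0
9 → 6, 5, 7 → 3
40 → 17, 6, 5, 16, 7 → 5
56 → 55, 17, 6, 5, 16, 7 → 6
55 → 17, 6, 5, 16, 7 → 5
17 → 6, 5, 16, 7 → 4
6 → 5 → 1
5 → none → 0
16 → 7 → 1
58 → 7 → 1
7 → none → 0
Sum: 0 + 3 + 5 + 6 + 5 + 4 + 1 + 0 + 1 + 1 + 0 = 26

Out-of-order pairs: 26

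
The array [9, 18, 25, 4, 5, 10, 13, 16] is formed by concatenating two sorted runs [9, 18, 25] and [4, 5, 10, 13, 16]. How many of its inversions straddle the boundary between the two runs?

Cross-inversions: 12

For each element r of the right run, count left-run elements greater than r:
r = 4: 9, 18, 25 → 3
r = 5: 9, 18, 25 → 3
r = 10: 18, 25 → 2
r = 13: 18, 25 → 2
r = 16: 18, 25 → 2
Cross-inversions: 3 + 3 + 2 + 2 + 2 = 12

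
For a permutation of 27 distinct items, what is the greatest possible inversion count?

351

The maximum occurs when the array is in strictly decreasing order: every one of the C(27, 2) pairs is inverted.
C(27, 2) = 27·26/2 = 351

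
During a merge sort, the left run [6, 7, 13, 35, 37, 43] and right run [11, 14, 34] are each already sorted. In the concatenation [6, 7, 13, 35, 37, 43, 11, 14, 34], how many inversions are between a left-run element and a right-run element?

10 split inversions

For each element r of the right run, count left-run elements greater than r:
r = 11: 13, 35, 37, 43 → 4
r = 14: 35, 37, 43 → 3
r = 34: 35, 37, 43 → 3
Cross-inversions: 4 + 3 + 3 = 10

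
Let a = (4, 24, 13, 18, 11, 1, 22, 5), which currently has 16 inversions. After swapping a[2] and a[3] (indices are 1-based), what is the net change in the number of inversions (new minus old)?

-1

Positions 2 and 3 hold 24 and 13; after swapping, the array is [4, 13, 24, 18, 11, 1, 22, 5].
Sweep left to right; for each value list the smaller values that follow it:
4: 1
13: 3
24: 5
18: 3
11: 2
1: 0
22: 1
5: 0
Sum: 1 + 3 + 5 + 3 + 2 + 0 + 1 + 0 = 15
Change: 15 − 16 = -1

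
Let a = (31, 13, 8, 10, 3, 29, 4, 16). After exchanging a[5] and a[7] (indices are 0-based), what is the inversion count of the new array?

16

Positions 5 and 7 hold 29 and 16; after swapping, the array is [31, 13, 8, 10, 3, 16, 4, 29].
Sweep left to right; for each value list the smaller values that follow it:
31: 7
13: 4
8: 2
10: 2
3: 0
16: 1
4: 0
29: 0
Sum: 7 + 4 + 2 + 2 + 0 + 1 + 0 + 0 = 16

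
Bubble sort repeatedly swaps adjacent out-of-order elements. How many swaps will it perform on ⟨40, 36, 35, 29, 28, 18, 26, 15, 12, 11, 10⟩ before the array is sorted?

54 swaps

Minimum adjacent swaps = number of inversions (each swap of adjacent out-of-order elements removes one inversion and no swap can remove more).
Count inversions — for each element, later elements that are smaller:
40: 36, 35, 29, 28, 18, 26, 15, 12, 11, 10 → 10
36: 35, 29, 28, 18, 26, 15, 12, 11, 10 → 9
35: 29, 28, 18, 26, 15, 12, 11, 10 → 8
29: 28, 18, 26, 15, 12, 11, 10 → 7
28: 18, 26, 15, 12, 11, 10 → 6
18: 15, 12, 11, 10 → 4
26: 15, 12, 11, 10 → 4
15: 12, 11, 10 → 3
12: 11, 10 → 2
11: 10 → 1
10: none → 0
Total inversions: 10 + 9 + 8 + 7 + 6 + 4 + 4 + 3 + 2 + 1 + 0 = 54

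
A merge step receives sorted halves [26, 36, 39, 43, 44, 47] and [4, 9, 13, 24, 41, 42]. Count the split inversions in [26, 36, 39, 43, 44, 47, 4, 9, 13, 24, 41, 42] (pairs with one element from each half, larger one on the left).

30 split inversions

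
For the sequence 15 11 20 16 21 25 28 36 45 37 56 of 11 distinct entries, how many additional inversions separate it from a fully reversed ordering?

52 inversions short

Maximum inversions for 11 distinct elements is C(11, 2) = 11·10/2 = 55.
Current inversions — for each element, count later smaller elements:
15: 1
11: 0
20: 1
16: 0
21: 0
25: 0
28: 0
36: 0
45: 1
37: 0
56: 0
Current total: 1 + 0 + 1 + 0 + 0 + 0 + 0 + 0 + 1 + 0 + 0 = 3
Shortfall: 55 − 3 = 52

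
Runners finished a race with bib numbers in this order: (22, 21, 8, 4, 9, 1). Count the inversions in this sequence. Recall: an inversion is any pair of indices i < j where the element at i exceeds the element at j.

There are 13 out-of-order pairs.

For each element, count later entries that are smaller:
22: 5
21: 4
8: 2
4: 1
9: 1
1: 0
Sum: 5 + 4 + 2 + 1 + 1 + 0 = 13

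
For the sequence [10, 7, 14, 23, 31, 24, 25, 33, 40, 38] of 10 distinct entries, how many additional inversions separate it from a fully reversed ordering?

Maximum inversions for 10 distinct elements is C(10, 2) = 10·9/2 = 45.
Current inversions — for each element, count later smaller elements:
10: 1
7: 0
14: 0
23: 0
31: 2
24: 0
25: 0
33: 0
40: 1
38: 0
Current total: 1 + 0 + 0 + 0 + 2 + 0 + 0 + 0 + 1 + 0 = 4
Shortfall: 45 − 4 = 41

41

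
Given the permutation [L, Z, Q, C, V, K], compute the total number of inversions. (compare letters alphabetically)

For each element, count later entries that are smaller:
L: 2
Z: 4
Q: 2
C: 0
V: 1
K: 0
Sum: 2 + 4 + 2 + 0 + 1 + 0 = 9

Inversions: 9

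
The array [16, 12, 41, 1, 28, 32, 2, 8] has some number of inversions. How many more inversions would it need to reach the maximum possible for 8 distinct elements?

Maximum inversions for 8 distinct elements is C(8, 2) = 8·7/2 = 28.
Current inversions — for each element, count later smaller elements:
16: 4
12: 3
41: 5
1: 0
28: 2
32: 2
2: 0
8: 0
Current total: 4 + 3 + 5 + 0 + 2 + 2 + 0 + 0 = 16
Shortfall: 28 − 16 = 12

12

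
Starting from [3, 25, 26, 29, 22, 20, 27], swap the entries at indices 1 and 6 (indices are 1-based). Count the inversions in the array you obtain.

Positions 1 and 6 hold 3 and 20; after swapping, the array is [20, 25, 26, 29, 22, 3, 27].
Sweep left to right; for each value list the smaller values that follow it:
20 → 3 → 1
25 → 22, 3 → 2
26 → 22, 3 → 2
29 → 22, 3, 27 → 3
22 → 3 → 1
3 → none → 0
27 → none → 0
Sum: 1 + 2 + 2 + 3 + 1 + 0 + 0 = 9

Inversions: 9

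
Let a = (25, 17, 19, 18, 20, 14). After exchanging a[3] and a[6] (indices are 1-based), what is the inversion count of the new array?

Positions 3 and 6 hold 19 and 14; after swapping, the array is [25, 17, 14, 18, 20, 19].
Sweep left to right; for each value list the smaller values that follow it:
25 → 17, 14, 18, 20, 19 → 5
17 → 14 → 1
14 → none → 0
18 → none → 0
20 → 19 → 1
19 → none → 0
Sum: 5 + 1 + 0 + 0 + 1 + 0 = 7

7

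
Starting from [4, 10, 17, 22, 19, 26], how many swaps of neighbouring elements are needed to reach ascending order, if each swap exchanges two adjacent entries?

There is 1 swap.

Minimum adjacent swaps = number of inversions (each swap of adjacent out-of-order elements removes one inversion and no swap can remove more).
Count inversions — for each element, later elements that are smaller:
4: none → 0
10: none → 0
17: none → 0
22: 19 → 1
19: none → 0
26: none → 0
Total inversions: 0 + 0 + 0 + 1 + 0 + 0 = 1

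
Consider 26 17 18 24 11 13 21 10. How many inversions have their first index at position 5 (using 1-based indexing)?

The element at index 5 is 11.
Elements after it: 13, 21, 10
Those smaller than 11: 10

1 such element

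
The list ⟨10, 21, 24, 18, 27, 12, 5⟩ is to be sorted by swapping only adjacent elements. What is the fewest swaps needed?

Minimum adjacent swaps = number of inversions (each swap of adjacent out-of-order elements removes one inversion and no swap can remove more).
Count inversions — for each element, later elements that are smaller:
10: 5 → 1
21: 18, 12, 5 → 3
24: 18, 12, 5 → 3
18: 12, 5 → 2
27: 12, 5 → 2
12: 5 → 1
5: none → 0
Total inversions: 1 + 3 + 3 + 2 + 2 + 1 + 0 = 12

There are 12 swaps.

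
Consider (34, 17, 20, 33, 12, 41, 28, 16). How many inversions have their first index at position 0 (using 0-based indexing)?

The element at index 0 is 34.
Elements after it: 17, 20, 33, 12, 41, 28, 16
Those smaller than 34: 17, 20, 33, 12, 28, 16

6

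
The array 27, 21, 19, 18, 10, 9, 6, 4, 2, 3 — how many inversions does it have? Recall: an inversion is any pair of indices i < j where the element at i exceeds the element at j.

Element-by-element contributions:
27: 9
21: 8
19: 7
18: 6
10: 5
9: 4
6: 3
4: 2
2: 0
3: 0
Sum: 9 + 8 + 7 + 6 + 5 + 4 + 3 + 2 + 0 + 0 = 44

44 inversions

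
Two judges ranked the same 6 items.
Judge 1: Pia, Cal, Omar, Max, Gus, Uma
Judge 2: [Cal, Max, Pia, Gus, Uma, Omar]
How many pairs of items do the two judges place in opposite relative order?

5

Assign each item its position (1..6) in the first ordering, then rewrite the second ordering as that position sequence:
positions: Pia→1, Cal→2, Omar→3, Max→4, Gus→5, Uma→6
second ordering as positions: [2, 4, 1, 5, 6, 3]
Discordant pairs = inversions in this position sequence.
2: 1 → 1
4: 1, 3 → 2
1: 0
5: 3 → 1
6: 3 → 1
3: 0
Total: 1 + 2 + 0 + 1 + 1 + 0 = 5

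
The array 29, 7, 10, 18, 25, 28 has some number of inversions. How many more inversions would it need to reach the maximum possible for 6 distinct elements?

Maximum inversions for 6 distinct elements is C(6, 2) = 6·5/2 = 15.
Current inversions — for each element, count later smaller elements:
29: 5
7: 0
10: 0
18: 0
25: 0
28: 0
Current total: 5 + 0 + 0 + 0 + 0 + 0 = 5
Shortfall: 15 − 5 = 10

10 inversions short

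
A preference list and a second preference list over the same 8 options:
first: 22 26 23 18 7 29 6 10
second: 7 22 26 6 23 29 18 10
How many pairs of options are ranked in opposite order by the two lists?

8 pairs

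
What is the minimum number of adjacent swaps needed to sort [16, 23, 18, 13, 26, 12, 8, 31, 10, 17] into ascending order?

The minimum number of adjacent swaps to sort an array equals its inversion count, since every such swap removes exactly one inversion.
Count inversions — for each element, later elements that are smaller:
16: 13, 12, 8, 10 → 4
23: 18, 13, 12, 8, 10, 17 → 6
18: 13, 12, 8, 10, 17 → 5
13: 12, 8, 10 → 3
26: 12, 8, 10, 17 → 4
12: 8, 10 → 2
8: none → 0
31: 10, 17 → 2
10: none → 0
17: none → 0
Total inversions: 4 + 6 + 5 + 3 + 4 + 2 + 0 + 2 + 0 + 0 = 26

26 adjacent swaps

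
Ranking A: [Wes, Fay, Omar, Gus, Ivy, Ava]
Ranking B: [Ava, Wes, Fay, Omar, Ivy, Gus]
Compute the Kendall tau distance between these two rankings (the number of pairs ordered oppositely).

Assign each item its position (1..6) in the first ordering, then rewrite the second ordering as that position sequence:
positions: Wes→1, Fay→2, Omar→3, Gus→4, Ivy→5, Ava→6
second ordering as positions: [6, 1, 2, 3, 5, 4]
Discordant pairs = inversions in this position sequence.
6: 1, 2, 3, 5, 4 → 5
1: 0
2: 0
3: 0
5: 4 → 1
4: 0
Total: 5 + 0 + 0 + 0 + 1 + 0 = 6

6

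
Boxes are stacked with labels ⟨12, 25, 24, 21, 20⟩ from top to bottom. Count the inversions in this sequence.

Out-of-order pairs: 6

Listing every pair i<j with a[i]>a[j] (using 0-based positions):
(1,2): 25 > 24
(1,3): 25 > 21
(1,4): 25 > 20
(2,3): 24 > 21
(2,4): 24 > 20
(3,4): 21 > 20
That's 6 pairs.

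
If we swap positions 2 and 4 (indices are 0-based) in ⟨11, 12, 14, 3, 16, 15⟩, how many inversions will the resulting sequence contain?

5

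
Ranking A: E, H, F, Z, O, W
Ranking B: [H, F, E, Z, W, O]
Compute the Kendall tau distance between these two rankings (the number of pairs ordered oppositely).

There are 3 discordant pairs.

Assign each item its position (1..6) in the first ordering, then rewrite the second ordering as that position sequence:
positions: E→1, H→2, F→3, Z→4, O→5, W→6
second ordering as positions: [2, 3, 1, 4, 6, 5]
Discordant pairs = inversions in this position sequence.
2: 1 → 1
3: 1 → 1
1: 0
4: 0
6: 5 → 1
5: 0
Total: 1 + 1 + 0 + 0 + 1 + 0 = 3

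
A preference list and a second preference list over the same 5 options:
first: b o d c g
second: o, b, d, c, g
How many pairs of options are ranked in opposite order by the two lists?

1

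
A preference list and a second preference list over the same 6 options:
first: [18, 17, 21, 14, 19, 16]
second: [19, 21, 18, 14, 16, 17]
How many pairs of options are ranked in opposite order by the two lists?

8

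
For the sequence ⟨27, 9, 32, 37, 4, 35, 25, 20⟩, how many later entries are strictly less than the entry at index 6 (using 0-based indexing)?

The element at index 6 is 25.
Elements after it: 20
Those smaller than 25: 20

1 such element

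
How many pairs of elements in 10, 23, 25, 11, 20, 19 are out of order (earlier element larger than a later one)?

7

Element-by-element contributions:
10 → none → 0
23 → 11, 20, 19 → 3
25 → 11, 20, 19 → 3
11 → none → 0
20 → 19 → 1
19 → none → 0
Sum: 0 + 3 + 3 + 0 + 1 + 0 = 7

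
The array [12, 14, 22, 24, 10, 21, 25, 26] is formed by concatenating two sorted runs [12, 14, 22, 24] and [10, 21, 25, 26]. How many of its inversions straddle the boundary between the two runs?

For each element r of the right run, count left-run elements greater than r:
r = 10: 12, 14, 22, 24 → 4
r = 21: 22, 24 → 2
r = 25: none → 0
r = 26: none → 0
Cross-inversions: 4 + 2 + 0 + 0 = 6

Cross-inversions: 6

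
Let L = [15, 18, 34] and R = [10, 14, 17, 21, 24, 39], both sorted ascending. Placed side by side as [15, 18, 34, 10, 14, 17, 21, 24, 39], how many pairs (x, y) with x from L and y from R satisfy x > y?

Cross-inversions: 10

Count, for every r in R, how many entries of L exceed r:
r = 10: 15, 18, 34 → 3
r = 14: 15, 18, 34 → 3
r = 17: 18, 34 → 2
r = 21: 34 → 1
r = 24: 34 → 1
r = 39: none → 0
Cross-inversions: 3 + 3 + 2 + 1 + 1 + 0 = 10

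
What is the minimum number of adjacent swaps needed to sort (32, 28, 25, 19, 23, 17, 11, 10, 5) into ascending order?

There are 35 swaps.

Each adjacent swap fixes exactly one inversion, so the minimum swap count equals the number of inversions.
Count inversions — for each element, later elements that are smaller:
32: 28, 25, 19, 23, 17, 11, 10, 5 → 8
28: 25, 19, 23, 17, 11, 10, 5 → 7
25: 19, 23, 17, 11, 10, 5 → 6
19: 17, 11, 10, 5 → 4
23: 17, 11, 10, 5 → 4
17: 11, 10, 5 → 3
11: 10, 5 → 2
10: 5 → 1
5: none → 0
Total inversions: 8 + 7 + 6 + 4 + 4 + 3 + 2 + 1 + 0 = 35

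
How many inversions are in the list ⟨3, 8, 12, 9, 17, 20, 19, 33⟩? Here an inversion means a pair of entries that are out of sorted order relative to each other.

2 inversions

For each element, count later entries that are smaller:
3 → none → 0
8 → none → 0
12 → 9 → 1
9 → none → 0
17 → none → 0
20 → 19 → 1
19 → none → 0
33 → none → 0
Sum: 0 + 0 + 1 + 0 + 0 + 1 + 0 + 0 = 2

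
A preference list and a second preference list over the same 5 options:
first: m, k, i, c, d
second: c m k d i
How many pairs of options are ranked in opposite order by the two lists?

Assign each item its position (1..5) in the first ordering, then rewrite the second ordering as that position sequence:
positions: m→1, k→2, i→3, c→4, d→5
second ordering as positions: [4, 1, 2, 5, 3]
Discordant pairs = inversions in this position sequence.
4: 1, 2, 3 → 3
1: 0
2: 0
5: 3 → 1
3: 0
Total: 3 + 0 + 0 + 1 + 0 = 4

Pairs: 4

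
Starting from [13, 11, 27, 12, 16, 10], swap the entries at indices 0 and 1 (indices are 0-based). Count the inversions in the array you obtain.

Positions 0 and 1 hold 13 and 11; after swapping, the array is [11, 13, 27, 12, 16, 10].
Element-by-element contributions:
11 → 10 → 1
13 → 12, 10 → 2
27 → 12, 16, 10 → 3
12 → 10 → 1
16 → 10 → 1
10 → none → 0
Sum: 1 + 2 + 3 + 1 + 1 + 0 = 8

There are 8 inversions.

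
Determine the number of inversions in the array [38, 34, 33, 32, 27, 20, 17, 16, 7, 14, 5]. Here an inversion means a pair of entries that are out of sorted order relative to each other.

54 inversions

For each element, count later entries that are smaller:
38 → 34, 33, 32, 27, 20, 17, 16, 7, 14, 5 → 10
34 → 33, 32, 27, 20, 17, 16, 7, 14, 5 → 9
33 → 32, 27, 20, 17, 16, 7, 14, 5 → 8
32 → 27, 20, 17, 16, 7, 14, 5 → 7
27 → 20, 17, 16, 7, 14, 5 → 6
20 → 17, 16, 7, 14, 5 → 5
17 → 16, 7, 14, 5 → 4
16 → 7, 14, 5 → 3
7 → 5 → 1
14 → 5 → 1
5 → none → 0
Sum: 10 + 9 + 8 + 7 + 6 + 5 + 4 + 3 + 1 + 1 + 0 = 54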